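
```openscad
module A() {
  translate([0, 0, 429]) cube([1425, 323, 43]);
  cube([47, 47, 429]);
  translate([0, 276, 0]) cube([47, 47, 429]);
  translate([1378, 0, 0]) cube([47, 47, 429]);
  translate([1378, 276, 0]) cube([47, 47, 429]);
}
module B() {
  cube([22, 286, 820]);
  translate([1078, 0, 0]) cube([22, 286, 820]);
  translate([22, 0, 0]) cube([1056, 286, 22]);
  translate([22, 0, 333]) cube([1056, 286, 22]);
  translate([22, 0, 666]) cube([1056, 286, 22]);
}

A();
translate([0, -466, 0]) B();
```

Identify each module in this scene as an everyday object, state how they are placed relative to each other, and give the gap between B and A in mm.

The bookshelf's nearest face is 180 mm from the bench's −y face.

A is a bench. B is a bookshelf. The bookshelf is on the floor beside the bench on its −y side. The gap between the bookshelf and the bench is 180 mm.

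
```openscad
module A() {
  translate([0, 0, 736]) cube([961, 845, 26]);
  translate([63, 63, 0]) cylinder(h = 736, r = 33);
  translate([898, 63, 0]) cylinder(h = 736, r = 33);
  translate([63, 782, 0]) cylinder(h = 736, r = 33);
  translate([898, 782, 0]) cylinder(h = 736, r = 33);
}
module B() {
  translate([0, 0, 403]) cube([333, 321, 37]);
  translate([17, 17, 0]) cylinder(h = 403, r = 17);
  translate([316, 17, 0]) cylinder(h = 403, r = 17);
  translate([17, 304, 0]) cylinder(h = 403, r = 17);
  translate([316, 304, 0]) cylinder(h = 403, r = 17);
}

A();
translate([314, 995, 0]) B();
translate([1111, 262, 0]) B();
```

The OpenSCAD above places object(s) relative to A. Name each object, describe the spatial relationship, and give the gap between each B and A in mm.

A is a table. B is a stool. Two stools sit around the table at the +y, +x sides. The gap between each stool and the table is 150 mm.

Each stool's nearest face is 150 mm from the table's bounding box.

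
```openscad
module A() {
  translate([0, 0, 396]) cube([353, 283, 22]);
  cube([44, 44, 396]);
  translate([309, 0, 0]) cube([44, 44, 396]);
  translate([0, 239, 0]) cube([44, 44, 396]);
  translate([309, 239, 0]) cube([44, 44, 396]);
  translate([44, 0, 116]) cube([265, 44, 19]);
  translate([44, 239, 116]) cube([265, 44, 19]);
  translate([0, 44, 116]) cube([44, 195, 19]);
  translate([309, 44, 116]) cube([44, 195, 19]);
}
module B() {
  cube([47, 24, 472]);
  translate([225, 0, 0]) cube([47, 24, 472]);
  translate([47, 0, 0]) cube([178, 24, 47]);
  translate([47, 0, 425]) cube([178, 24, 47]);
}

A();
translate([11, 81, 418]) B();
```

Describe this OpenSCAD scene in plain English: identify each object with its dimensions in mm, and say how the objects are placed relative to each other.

A is a four-legged stool. The seat is a 353×283×22 mm slab whose top surface is at z = 418 mm; four square legs, each 44×44 mm in cross-section, run from the floor (z = 0) to the underside of the seat, each flush with a corner of the seat. Four stretchers, 44 mm wide and 19 mm tall, connect adjacent legs with their undersides at z = 116 mm, each running between the inner faces of the legs it joins and aligned with the legs' outer faces on the other axis.

B is a picture frame with a 178×378 mm rectangular opening (x by z) and a uniform 47 mm border on every side. Frame depth is 24 mm along y. It is built from two vertical stiles running the full outside height and two horizontal rails spanning the gap between the stiles.

The picture frame is on top of the stool.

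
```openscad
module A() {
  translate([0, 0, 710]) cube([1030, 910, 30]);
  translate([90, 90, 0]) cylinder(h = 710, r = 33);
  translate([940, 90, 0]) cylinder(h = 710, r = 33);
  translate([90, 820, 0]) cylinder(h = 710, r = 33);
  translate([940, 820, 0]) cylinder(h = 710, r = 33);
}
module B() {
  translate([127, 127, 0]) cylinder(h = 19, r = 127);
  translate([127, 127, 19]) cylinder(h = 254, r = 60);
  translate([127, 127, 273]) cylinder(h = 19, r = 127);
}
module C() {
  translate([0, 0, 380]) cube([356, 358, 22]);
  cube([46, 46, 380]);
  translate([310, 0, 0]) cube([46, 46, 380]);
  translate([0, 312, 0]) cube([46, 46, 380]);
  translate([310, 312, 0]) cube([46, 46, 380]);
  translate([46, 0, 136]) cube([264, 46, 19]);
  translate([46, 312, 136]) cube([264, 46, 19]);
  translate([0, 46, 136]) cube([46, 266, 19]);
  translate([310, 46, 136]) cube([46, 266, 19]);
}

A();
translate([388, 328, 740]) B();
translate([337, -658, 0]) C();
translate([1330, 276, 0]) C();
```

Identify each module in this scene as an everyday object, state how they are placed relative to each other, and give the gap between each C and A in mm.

A is a table. B is a spool. C is a stool. The spool is on top of the table, centred. Two stools sit around the table at the −y, +x sides. The gap between each stool and the table is 300 mm.

Each stool's nearest face is 300 mm from the table's bounding box.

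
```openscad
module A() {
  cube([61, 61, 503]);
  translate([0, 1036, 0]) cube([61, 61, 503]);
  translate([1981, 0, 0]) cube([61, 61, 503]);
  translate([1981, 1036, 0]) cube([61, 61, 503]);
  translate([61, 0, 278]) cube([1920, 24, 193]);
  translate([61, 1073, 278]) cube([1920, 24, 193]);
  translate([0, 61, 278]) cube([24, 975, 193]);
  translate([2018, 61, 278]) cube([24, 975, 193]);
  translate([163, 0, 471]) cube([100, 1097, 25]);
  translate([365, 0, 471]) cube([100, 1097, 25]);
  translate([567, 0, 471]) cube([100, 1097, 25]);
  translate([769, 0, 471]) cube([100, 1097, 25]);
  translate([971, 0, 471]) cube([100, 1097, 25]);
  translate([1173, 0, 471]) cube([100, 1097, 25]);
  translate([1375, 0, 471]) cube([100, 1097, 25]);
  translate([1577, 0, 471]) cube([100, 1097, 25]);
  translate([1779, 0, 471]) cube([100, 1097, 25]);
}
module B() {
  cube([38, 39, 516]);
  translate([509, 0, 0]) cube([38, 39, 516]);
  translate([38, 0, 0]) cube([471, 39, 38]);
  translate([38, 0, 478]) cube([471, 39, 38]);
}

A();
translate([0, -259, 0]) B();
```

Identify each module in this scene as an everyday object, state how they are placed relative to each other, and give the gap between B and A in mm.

The picture frame's nearest face is 220 mm from the bed frame's −y face.

A is a bed frame. B is a picture frame. The picture frame is on the floor beside the bed frame on its −y side. The gap between the picture frame and the bed frame is 220 mm.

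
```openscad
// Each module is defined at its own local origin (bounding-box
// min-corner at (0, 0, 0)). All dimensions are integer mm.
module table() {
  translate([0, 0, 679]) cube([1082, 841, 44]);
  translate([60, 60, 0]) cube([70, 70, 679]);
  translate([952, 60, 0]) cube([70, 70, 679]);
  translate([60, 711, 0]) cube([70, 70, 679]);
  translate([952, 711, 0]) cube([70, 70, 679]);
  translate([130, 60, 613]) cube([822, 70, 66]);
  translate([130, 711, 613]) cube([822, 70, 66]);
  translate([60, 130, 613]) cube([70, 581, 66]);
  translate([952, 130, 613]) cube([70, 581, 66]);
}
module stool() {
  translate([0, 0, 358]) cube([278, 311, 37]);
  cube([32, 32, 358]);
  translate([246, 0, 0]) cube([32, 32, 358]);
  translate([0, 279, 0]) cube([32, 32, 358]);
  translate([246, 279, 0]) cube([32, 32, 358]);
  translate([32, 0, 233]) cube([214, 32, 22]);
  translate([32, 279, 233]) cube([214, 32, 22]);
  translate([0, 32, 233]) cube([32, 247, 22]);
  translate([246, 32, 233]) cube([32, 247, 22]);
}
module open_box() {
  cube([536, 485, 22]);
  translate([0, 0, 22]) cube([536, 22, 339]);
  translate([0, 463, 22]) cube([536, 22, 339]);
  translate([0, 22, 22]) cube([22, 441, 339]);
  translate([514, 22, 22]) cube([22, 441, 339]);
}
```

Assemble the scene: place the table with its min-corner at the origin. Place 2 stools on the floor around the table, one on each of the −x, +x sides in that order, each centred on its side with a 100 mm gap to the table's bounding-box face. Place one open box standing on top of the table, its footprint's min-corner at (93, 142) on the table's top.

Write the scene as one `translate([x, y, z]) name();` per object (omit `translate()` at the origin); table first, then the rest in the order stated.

table();
translate([-378, 265, 0]) stool();
translate([1182, 265, 0]) stool();
translate([93, 142, 723]) open_box();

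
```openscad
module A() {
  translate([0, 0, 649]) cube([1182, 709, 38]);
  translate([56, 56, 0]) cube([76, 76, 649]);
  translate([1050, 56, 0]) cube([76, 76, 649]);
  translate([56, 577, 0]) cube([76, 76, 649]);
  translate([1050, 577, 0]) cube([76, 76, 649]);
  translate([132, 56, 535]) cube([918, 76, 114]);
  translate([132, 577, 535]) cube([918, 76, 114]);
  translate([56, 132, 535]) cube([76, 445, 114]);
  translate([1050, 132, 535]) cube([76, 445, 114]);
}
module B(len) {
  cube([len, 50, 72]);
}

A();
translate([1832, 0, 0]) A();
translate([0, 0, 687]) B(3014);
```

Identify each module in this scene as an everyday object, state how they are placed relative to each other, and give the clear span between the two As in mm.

A is a table. B is a beam. A beam spans the tops of two tables. The clear span between the two tables is 650 mm.

Second table starts at x = 1832; first ends at x = 1182; clear span = 1832 − 1182 = 650 mm.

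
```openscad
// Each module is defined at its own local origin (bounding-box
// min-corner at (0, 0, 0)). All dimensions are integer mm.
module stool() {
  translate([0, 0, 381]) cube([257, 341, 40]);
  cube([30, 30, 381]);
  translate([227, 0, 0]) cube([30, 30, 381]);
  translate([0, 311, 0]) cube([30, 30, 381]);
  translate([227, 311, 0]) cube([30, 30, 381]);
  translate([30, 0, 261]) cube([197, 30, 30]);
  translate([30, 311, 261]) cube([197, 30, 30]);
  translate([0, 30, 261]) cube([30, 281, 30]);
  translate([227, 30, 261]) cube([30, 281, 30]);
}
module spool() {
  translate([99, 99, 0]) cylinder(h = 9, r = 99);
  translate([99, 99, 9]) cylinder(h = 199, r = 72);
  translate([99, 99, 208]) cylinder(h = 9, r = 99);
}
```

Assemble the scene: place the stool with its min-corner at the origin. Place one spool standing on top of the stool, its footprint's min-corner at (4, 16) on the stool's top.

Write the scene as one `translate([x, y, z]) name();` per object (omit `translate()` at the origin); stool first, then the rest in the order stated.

stool();
translate([4, 16, 421]) spool();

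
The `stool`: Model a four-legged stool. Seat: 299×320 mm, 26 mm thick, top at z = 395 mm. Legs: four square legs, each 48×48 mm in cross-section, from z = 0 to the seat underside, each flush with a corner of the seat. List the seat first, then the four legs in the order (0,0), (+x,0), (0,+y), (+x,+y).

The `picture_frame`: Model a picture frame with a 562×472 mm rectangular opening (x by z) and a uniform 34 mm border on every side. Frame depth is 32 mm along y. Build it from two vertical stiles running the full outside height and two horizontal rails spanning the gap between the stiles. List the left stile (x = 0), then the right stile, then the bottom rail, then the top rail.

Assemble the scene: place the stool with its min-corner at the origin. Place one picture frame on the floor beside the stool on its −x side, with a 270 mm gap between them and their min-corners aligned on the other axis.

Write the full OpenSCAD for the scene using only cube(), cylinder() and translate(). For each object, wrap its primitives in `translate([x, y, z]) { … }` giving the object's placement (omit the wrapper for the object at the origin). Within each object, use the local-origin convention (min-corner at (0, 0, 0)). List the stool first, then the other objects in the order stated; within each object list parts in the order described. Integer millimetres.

translate([0, 0, 369]) cube([299, 320, 26]);
cube([48, 48, 369]);
translate([251, 0, 0]) cube([48, 48, 369]);
translate([0, 272, 0]) cube([48, 48, 369]);
translate([251, 272, 0]) cube([48, 48, 369]);
translate([-900, 0, 0]) {
  cube([34, 32, 540]);
  translate([596, 0, 0]) cube([34, 32, 540]);
  translate([34, 0, 0]) cube([562, 32, 34]);
  translate([34, 0, 506]) cube([562, 32, 34]);
}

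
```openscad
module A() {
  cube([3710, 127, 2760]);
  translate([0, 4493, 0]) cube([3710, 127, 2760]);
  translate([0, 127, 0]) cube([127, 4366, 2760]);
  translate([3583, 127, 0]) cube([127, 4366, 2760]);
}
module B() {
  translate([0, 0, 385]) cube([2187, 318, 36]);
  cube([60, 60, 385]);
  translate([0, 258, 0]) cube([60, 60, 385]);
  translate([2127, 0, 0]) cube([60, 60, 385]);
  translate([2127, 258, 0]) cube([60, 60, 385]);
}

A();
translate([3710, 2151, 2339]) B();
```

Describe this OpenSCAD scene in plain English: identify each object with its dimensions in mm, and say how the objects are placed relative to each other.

A is the wall frame of a small rectangular building: four walls, each 2760 mm tall and 127 mm thick, enclosing a footprint 3710 mm (x) by 4620 mm (y) outside-to-outside, with no floor or roof. The front and back walls (the −y and +y sides) span the full width; the two side walls fit between them.

B is a long wooden bench with a 2187 mm (x) × 318 mm (y) seat, 36 mm thick, its top surface 421 mm above the floor. Four 60 mm square legs at the seat corners, flush with the edges, run from z = 0 to the seat underside.

The bench is beside the house frame with their tops flush at z = 2760.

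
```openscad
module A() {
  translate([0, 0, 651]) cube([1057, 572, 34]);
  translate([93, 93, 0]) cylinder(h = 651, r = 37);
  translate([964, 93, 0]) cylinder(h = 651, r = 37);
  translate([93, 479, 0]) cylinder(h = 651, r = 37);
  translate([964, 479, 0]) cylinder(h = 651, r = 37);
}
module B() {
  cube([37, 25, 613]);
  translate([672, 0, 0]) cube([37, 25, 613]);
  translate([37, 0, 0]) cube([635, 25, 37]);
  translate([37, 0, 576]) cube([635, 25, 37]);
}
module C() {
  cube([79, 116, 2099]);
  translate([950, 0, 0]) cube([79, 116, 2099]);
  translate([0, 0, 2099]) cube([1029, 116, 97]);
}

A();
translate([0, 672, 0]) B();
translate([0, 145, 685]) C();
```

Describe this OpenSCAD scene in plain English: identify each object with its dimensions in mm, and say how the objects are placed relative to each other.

A is a rectangular dining table. The top is 1057×572×34 mm with its upper surface at z = 685 mm. It stands on four round legs of 74 mm diameter, each leg's bounding box inset 56 mm from the nearest pair of top edges, running from the floor to the underside of the top.

B is a rectangular picture frame lying in the x–z plane (depth along y). The opening is 635 mm wide (x) by 539 mm tall (z), surrounded by a border 37 mm wide on all four sides. The frame is 25 mm deep and is made of two full-height vertical stiles with two horizontal rails fitted between them.

C is a door frame. The clear opening is 871 mm wide and 2099 mm high. Two 79 mm wide jambs, 116 mm deep, stand either side of the opening from the floor to the top of the opening. A 97 mm thick head sits across the top of both jambs, spanning the full outside width of the frame.

The picture frame is on the floor beside the table on its +y side. The door frame is on top of the table.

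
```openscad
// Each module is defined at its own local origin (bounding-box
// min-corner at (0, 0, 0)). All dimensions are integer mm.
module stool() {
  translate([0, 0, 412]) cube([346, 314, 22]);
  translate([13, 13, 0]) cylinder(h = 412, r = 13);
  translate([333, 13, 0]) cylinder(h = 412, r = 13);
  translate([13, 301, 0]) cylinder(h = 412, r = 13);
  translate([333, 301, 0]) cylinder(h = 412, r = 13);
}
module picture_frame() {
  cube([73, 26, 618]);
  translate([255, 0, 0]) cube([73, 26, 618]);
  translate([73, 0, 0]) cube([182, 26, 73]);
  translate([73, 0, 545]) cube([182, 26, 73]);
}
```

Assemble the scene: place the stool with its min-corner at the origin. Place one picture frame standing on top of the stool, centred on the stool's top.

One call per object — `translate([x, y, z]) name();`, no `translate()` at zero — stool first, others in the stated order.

stool();
translate([9, 144, 434]) picture_frame();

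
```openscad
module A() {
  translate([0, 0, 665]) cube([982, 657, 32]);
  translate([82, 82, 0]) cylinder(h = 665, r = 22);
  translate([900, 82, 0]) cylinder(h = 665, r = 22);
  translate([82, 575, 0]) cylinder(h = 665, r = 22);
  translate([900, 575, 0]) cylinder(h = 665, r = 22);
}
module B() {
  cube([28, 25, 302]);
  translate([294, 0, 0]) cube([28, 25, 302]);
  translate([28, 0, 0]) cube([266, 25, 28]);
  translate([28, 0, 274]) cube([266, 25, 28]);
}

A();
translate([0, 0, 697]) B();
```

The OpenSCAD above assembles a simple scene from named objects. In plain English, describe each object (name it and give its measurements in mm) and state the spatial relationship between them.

A is a table with a 982×657 mm rectangular top, 32 mm thick, top surface at z = 697 mm, supported by four round legs of 44 mm diameter, each leg's bounding box inset 60 mm from the nearest pair of top edges, running from the floor.

B is a rectangular picture frame lying in the x–z plane (depth along y). The opening is 266 mm wide (x) by 246 mm tall (z), surrounded by a border 28 mm wide on all four sides. The frame is 25 mm deep and is made of two full-height vertical stiles with two horizontal rails fitted between them.

The picture frame is on top of the table.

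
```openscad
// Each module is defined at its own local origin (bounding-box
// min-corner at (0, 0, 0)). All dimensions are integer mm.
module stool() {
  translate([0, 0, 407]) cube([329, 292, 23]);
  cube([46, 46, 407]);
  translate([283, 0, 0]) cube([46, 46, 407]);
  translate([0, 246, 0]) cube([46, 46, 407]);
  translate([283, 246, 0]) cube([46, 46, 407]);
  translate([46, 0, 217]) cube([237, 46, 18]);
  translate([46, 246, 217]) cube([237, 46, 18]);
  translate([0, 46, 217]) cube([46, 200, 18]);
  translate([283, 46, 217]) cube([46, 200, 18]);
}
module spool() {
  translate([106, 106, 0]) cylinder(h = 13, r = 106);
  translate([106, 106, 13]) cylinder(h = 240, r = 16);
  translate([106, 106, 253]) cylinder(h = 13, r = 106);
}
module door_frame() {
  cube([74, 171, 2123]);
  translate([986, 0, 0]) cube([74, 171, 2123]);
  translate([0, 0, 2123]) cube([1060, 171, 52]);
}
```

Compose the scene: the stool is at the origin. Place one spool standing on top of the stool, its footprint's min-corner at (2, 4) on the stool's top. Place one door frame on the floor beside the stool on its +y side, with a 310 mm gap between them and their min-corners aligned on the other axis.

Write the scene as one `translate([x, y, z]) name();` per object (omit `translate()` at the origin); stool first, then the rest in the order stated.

stool();
translate([2, 4, 430]) spool();
translate([0, 602, 0]) door_frame();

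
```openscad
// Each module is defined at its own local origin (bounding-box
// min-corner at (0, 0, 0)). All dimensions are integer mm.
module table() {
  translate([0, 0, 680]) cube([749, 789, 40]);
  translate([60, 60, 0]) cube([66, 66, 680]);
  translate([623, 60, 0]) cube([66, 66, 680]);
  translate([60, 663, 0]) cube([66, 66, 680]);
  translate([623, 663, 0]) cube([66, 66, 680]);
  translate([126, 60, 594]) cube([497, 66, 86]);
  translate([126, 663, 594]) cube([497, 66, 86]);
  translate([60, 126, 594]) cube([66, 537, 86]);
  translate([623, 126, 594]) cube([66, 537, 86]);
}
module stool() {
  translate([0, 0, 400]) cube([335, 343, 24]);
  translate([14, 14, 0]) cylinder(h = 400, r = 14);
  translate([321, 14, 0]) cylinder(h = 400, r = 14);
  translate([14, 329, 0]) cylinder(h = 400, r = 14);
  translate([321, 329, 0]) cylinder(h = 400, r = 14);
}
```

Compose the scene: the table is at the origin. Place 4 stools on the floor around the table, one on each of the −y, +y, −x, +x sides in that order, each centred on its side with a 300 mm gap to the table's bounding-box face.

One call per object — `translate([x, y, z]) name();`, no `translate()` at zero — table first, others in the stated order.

table();
translate([207, -643, 0]) stool();
translate([207, 1089, 0]) stool();
translate([-635, 223, 0]) stool();
translate([1049, 223, 0]) stool();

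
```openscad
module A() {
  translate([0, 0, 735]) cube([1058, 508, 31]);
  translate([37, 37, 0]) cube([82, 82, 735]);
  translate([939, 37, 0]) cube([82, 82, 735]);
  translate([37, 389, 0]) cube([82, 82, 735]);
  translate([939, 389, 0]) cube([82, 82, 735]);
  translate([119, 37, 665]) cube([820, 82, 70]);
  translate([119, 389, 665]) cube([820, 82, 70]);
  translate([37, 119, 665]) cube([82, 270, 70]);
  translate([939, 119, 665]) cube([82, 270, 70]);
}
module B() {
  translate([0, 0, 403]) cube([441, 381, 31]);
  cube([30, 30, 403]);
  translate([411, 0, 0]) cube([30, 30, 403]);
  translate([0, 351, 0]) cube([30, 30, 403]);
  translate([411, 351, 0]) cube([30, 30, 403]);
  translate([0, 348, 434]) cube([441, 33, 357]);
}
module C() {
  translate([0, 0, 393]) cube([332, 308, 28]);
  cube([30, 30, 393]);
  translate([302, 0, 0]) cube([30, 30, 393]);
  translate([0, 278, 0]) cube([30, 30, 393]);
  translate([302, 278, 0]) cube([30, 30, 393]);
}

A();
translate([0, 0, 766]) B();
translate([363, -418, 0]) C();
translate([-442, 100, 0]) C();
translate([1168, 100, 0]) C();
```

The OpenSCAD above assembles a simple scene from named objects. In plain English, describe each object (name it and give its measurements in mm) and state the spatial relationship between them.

A is a table: top 1058 mm (x) × 508 mm (y), 31 mm thick, upper face at z = 766 mm, on four 82×82 mm square legs, each inset 37 mm from the nearest pair of top edges, running from z = 0 to the bottom of the top. Four apron rails, 82 mm thick and 70 mm tall, run between adjacent legs with their top edges flush with the underside of the top and their outer faces flush with the legs' outer faces.

B is a chair. The seat is a 441×381×31 mm slab with its top at z = 434 mm, on four 30×30 mm corner legs (flush with the seat edges, standing on z = 0). A flat backrest 33 mm thick, 357 mm tall, spans the full seat width and rises from the seat top along its +y edge, rear face flush with the rear of the seat.

C is a four-legged stool. The seat is 332×308 mm, 28 mm thick, top at z = 421 mm. It stands on four square legs, each 30×30 mm in cross-section, from z = 0 to the seat underside, each flush with a corner of the seat.

The chair is on top of the table. Three stools sit around the table at the −y, −x, +x sides.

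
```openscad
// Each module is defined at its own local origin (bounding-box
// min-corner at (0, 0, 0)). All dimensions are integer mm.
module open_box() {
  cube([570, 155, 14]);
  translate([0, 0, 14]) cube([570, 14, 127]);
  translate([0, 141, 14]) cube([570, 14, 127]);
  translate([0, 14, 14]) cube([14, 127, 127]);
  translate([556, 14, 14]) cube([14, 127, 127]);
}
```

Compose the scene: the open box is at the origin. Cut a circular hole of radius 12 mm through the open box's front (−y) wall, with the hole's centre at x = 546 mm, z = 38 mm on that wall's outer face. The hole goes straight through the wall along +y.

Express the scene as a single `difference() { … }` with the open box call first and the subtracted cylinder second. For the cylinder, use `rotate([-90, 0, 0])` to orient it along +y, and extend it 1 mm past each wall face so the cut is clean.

difference() {
  open_box();
  translate([546, -1, 38]) rotate([-90, 0, 0]) cylinder(h = 16, r = 12);
}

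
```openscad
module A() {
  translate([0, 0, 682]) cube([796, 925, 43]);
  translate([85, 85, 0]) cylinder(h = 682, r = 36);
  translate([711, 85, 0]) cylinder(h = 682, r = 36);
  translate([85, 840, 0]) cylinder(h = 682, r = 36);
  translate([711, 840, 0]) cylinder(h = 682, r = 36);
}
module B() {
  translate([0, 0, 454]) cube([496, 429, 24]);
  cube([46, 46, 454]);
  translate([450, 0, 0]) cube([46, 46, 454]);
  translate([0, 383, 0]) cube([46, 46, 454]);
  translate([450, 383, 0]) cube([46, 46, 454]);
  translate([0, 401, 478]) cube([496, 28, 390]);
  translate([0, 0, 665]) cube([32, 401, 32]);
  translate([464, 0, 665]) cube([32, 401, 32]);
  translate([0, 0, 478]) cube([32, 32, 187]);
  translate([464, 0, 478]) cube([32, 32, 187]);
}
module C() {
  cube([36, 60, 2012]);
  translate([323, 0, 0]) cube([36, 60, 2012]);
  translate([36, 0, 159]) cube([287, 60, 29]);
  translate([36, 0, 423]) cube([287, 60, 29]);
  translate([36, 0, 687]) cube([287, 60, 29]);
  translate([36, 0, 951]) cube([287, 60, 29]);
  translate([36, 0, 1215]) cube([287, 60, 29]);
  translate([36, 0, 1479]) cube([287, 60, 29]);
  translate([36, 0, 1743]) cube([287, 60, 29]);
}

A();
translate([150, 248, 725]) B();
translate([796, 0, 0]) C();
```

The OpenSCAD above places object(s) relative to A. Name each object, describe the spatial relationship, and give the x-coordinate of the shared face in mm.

A is a table. B is a chair. C is a ladder. The chair is on top of the table, centred. The ladder is against the table's +x side, with their −y faces flush. The x-coordinate of the shared face is 796 mm.

The table's +x face and the ladder's −x face are both at x = 796 mm.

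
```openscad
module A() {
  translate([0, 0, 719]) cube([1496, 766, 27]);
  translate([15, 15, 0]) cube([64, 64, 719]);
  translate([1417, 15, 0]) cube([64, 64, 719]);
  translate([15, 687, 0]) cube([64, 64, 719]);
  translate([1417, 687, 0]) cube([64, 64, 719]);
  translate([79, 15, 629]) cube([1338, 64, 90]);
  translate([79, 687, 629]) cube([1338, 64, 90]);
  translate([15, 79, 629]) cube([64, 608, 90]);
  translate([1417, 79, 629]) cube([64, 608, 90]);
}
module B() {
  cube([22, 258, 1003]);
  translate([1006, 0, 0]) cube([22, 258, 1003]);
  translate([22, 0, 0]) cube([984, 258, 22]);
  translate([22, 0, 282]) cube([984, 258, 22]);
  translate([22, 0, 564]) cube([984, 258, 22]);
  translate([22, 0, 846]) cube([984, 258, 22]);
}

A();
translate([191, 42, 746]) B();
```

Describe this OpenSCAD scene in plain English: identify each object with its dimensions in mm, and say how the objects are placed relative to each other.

A is a table with a 1496×766 mm rectangular top, 27 mm thick, top surface at z = 746 mm, supported by four 64×64 mm square legs, each inset 15 mm from the nearest pair of top edges, running from the floor. Four apron rails, 64 mm thick and 90 mm tall, run between adjacent legs with their top edges flush with the underside of the top and their outer faces flush with the legs' outer faces.

B is a bookshelf 1028 mm wide overall, 258 mm deep and 1003 mm tall. The two sides are 22 mm thick vertical panels. 4 horizontal shelves of 22 mm thickness span between the inner faces of the sides; the lowest shelf sits on the floor and shelves are stacked with a clear vertical gap of 260 mm between each pair.

The bookshelf is on top of the table.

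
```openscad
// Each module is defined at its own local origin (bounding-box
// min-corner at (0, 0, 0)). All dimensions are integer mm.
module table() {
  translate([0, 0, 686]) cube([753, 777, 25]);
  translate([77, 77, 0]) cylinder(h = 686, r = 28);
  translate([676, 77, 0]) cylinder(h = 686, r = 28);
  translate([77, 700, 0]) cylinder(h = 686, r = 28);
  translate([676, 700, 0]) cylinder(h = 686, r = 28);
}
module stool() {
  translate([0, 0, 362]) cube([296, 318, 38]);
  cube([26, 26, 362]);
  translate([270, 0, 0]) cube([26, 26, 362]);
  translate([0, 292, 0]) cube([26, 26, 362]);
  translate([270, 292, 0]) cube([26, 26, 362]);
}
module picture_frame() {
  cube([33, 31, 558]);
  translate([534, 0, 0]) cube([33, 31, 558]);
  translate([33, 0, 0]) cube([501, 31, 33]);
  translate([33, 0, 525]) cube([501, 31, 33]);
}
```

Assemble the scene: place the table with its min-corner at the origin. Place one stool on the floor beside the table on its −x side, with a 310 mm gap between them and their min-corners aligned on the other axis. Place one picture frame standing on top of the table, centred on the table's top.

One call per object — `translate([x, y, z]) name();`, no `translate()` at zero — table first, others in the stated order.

table();
translate([-606, 0, 0]) stool();
translate([93, 373, 711]) picture_frame();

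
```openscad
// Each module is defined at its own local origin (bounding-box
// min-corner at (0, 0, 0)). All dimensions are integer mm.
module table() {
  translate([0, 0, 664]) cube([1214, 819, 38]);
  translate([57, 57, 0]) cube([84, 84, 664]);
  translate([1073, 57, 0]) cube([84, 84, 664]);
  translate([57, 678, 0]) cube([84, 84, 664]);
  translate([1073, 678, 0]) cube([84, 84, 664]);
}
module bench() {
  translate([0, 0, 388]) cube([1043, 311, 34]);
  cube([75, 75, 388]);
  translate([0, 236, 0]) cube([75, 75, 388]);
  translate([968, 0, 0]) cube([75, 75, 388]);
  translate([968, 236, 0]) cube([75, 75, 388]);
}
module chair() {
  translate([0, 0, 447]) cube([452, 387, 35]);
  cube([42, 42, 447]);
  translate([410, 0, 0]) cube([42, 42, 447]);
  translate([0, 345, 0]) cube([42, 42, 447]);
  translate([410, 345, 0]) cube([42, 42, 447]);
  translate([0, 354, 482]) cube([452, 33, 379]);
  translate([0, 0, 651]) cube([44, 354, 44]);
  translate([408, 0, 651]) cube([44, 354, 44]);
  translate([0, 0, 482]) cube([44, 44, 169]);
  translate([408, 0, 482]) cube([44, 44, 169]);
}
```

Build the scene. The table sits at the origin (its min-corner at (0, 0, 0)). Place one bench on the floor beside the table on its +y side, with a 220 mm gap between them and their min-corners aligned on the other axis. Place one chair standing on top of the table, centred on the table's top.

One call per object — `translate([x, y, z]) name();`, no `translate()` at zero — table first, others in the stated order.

table();
translate([0, 1039, 0]) bench();
translate([381, 216, 702]) chair();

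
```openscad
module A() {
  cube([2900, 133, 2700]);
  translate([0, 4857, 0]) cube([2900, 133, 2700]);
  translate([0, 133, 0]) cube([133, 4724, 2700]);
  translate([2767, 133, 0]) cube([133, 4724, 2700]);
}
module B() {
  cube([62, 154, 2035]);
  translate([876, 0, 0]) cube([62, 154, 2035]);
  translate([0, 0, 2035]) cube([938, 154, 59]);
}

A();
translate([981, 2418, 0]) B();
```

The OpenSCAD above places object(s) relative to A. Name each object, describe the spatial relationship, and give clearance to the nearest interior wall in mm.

A is a house frame. B is a door frame. The door frame sits inside the house frame, centred. The clearance to the nearest interior wall is 848 mm.

Clearances: x = 848, y = 2285; minimum 848 mm.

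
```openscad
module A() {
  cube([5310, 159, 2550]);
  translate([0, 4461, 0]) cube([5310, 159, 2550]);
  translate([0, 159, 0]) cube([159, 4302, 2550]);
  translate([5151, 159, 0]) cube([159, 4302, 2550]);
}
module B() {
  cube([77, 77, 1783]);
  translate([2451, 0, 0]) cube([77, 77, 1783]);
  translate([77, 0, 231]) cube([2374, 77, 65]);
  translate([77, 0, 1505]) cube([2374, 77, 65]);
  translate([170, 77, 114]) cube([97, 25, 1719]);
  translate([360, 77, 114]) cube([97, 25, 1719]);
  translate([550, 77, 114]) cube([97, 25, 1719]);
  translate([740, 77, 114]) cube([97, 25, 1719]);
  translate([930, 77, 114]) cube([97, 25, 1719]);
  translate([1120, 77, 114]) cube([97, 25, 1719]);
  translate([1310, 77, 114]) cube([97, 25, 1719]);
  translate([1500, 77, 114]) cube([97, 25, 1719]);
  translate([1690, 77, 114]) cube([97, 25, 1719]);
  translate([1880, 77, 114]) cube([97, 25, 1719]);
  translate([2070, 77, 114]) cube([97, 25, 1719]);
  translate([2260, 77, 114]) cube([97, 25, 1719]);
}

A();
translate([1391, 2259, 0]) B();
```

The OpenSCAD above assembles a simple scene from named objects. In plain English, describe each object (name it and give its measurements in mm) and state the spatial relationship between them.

A is the wall frame of a small rectangular building: four walls, each 2550 mm tall and 159 mm thick, enclosing a footprint 5310 mm (x) by 4620 mm (y) outside-to-outside, with no floor or roof. The front and back walls (the −y and +y sides) span the full width; the two side walls fit between them.

B is a fence section. Two 77×77 mm posts, 1783 mm tall, stand on the floor with a clear span of 2374 mm between their inner faces. Two horizontal rails of 77×65 mm section span the gap between the posts with their undersides at z = 231 mm and z = 1505 mm, flush with the posts' −y face. 12 pickets, each 97 mm wide, 25 mm thick and 1719 mm tall, are fixed to the +y face of the rails with their bottoms at z = 114 mm, evenly spaced across the span with equal gaps (rounded down to the nearest mm) at the −x end and between each pair — any rounding remainder accumulates at the +x end.

The fence section sits inside the house frame, centred.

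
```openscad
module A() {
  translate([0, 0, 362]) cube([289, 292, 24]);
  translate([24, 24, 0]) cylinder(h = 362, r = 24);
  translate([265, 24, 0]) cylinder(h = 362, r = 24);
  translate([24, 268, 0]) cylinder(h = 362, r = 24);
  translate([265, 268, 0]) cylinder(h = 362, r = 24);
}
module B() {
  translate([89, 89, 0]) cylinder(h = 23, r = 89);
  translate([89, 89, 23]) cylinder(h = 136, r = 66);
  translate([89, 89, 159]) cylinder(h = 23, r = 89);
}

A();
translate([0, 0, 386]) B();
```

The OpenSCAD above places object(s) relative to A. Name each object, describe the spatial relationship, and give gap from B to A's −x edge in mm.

A is a stool. B is a spool. The spool is on top of the stool. The gap from the spool to the stool's −x edge is 0 mm.

The spool's min-x is at 0; the stool's min-x is 0; gap = 0 mm.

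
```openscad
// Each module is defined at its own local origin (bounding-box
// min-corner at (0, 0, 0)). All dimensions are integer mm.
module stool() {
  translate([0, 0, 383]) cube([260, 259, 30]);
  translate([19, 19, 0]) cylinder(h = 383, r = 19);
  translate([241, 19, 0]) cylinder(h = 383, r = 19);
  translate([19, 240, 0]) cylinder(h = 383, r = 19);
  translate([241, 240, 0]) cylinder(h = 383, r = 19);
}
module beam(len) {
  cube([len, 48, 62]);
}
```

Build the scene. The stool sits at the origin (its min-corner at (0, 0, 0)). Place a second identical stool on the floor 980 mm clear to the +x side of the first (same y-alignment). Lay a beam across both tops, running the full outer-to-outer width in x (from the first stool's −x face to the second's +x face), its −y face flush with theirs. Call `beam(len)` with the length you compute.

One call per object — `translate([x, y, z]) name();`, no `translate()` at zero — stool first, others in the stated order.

stool();
translate([1240, 0, 0]) stool();
translate([0, 0, 413]) beam(1500);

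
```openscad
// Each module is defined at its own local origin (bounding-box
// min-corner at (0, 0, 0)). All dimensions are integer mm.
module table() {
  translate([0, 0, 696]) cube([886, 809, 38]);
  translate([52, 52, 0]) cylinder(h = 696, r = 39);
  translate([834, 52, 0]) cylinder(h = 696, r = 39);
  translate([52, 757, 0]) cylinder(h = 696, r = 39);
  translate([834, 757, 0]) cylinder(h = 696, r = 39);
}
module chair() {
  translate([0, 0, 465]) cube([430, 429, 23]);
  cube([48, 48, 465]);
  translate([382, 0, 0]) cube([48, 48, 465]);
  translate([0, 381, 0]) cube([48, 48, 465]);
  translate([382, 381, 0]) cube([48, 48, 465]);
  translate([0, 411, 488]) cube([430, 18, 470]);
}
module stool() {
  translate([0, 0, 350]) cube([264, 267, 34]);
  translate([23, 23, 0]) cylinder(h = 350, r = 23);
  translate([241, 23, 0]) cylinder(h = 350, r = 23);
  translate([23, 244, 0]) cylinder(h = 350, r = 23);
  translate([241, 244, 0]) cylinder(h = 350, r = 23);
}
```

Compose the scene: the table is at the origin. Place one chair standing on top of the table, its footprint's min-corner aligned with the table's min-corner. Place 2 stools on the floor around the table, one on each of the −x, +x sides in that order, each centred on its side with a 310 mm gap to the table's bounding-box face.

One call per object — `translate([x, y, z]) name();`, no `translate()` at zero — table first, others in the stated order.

table();
translate([0, 0, 734]) chair();
translate([-574, 271, 0]) stool();
translate([1196, 271, 0]) stool();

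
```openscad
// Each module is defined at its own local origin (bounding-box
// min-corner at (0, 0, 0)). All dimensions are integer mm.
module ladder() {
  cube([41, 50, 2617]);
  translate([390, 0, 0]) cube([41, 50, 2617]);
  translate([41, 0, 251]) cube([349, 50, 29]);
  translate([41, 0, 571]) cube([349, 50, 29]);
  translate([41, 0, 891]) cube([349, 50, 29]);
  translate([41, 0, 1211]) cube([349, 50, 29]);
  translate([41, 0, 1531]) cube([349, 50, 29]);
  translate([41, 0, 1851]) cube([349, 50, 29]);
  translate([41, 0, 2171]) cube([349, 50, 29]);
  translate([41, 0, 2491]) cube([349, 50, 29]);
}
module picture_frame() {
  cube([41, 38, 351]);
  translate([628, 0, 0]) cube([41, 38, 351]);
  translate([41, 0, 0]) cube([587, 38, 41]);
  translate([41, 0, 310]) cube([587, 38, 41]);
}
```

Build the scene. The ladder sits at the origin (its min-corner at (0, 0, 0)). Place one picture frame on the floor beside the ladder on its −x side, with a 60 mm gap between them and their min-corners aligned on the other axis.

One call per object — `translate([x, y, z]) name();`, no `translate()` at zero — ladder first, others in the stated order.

ladder();
translate([-729, 0, 0]) picture_frame();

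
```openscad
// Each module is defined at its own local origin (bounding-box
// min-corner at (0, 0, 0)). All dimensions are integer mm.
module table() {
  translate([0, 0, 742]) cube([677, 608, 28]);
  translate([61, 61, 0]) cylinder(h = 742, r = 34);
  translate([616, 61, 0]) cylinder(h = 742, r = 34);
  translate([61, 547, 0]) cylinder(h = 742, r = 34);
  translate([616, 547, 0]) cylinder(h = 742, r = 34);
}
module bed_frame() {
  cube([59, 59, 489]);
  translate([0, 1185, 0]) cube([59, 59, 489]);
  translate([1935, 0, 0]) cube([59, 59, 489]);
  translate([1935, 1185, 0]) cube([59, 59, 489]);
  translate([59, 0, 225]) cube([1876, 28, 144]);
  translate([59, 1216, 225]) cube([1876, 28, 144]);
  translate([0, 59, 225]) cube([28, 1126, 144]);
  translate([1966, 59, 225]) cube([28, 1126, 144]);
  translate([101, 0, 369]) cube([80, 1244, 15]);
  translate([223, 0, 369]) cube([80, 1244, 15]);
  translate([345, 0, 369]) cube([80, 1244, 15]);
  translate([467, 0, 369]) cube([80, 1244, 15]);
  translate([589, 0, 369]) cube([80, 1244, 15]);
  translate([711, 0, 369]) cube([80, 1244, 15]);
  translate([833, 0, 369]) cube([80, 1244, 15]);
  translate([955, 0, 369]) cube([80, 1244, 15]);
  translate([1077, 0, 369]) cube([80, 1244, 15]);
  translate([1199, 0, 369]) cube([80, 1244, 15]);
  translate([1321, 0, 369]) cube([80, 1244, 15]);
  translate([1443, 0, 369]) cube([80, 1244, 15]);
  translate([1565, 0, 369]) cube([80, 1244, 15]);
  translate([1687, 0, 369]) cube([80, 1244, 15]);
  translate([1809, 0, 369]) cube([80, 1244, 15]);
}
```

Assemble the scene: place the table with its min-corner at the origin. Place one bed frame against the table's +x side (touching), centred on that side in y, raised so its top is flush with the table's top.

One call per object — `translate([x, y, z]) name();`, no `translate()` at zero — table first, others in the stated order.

table();
translate([677, -318, 281]) bed_frame();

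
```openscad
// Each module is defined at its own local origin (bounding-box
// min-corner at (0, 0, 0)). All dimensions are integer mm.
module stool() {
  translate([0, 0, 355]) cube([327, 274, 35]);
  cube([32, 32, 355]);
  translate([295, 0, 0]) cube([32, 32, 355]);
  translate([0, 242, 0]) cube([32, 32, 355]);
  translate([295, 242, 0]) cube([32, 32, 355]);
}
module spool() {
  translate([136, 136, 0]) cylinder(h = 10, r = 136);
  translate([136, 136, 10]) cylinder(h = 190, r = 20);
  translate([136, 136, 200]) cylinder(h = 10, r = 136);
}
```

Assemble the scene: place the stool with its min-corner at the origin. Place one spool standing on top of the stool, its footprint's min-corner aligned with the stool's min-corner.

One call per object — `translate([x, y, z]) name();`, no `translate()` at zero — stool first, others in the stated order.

stool();
translate([0, 0, 390]) spool();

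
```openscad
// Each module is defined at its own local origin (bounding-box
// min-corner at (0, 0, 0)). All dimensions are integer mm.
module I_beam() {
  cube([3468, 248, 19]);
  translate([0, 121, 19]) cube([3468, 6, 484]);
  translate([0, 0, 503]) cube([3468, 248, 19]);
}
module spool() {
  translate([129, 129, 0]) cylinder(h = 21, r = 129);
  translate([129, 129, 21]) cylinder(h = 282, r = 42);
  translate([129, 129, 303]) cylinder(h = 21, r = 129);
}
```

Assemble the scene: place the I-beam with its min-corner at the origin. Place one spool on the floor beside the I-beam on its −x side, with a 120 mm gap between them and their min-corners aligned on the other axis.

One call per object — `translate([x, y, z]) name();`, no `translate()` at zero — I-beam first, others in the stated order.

I_beam();
translate([-378, 0, 0]) spool();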